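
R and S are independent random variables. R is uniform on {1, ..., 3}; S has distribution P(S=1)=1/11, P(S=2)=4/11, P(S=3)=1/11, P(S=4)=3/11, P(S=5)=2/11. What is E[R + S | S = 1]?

P(S = 1) = 1/11.
Summing (R+S)·P(x,y) over outcomes with S = 1 gives 3/11.
E[R + S | S = 1] = (3/11) / (1/11) = 3.

3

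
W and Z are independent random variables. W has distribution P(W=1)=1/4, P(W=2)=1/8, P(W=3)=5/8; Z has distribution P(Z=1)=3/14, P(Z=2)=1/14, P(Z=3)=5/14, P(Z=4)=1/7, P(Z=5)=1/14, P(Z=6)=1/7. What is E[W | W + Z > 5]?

166/61

P(W + Z > 5) = 61/112.
Summing W·P(x,y) over outcomes with W + Z > 5 gives 83/56.
E[W | W + Z > 5] = (83/56) / (61/112) = 166/61.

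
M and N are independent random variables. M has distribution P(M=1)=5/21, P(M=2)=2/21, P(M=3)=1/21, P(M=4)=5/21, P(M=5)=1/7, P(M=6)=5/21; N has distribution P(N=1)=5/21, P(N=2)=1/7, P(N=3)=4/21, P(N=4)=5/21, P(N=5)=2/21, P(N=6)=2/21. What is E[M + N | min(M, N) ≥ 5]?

89/8

P(min(M, N) ≥ 5) = 32/441.
Summing (M+N)·P(x,y) over outcomes with min(M, N) ≥ 5 gives 356/441.
E[M + N | min(M, N) ≥ 5] = (356/441) / (32/441) = 89/8.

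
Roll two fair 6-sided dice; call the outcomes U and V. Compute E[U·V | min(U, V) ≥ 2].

P(min(U, V) ≥ 2) = 25/36.
Summing UV·P(x,y) over outcomes with min(U, V) ≥ 2 gives 100/9.
E[U·V | min(U, V) ≥ 2] = (100/9) / (25/36) = 16.

16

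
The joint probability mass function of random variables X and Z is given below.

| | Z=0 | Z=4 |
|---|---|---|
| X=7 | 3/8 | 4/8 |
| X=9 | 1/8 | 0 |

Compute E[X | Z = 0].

P(Z = 0) = 1/2.
Σ X·P over the event = 7·(3/8) + 9·(1/8) = 15/4.
E[X | Z = 0] = (15/4) / (1/2) = 15/2.

15/2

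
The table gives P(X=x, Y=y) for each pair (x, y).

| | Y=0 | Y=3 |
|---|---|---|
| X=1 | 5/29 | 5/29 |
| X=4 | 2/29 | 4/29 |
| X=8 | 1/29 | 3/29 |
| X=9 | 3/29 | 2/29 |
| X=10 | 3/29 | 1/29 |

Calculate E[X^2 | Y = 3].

523/15

P(Y = 3) = 15/29.
Σ X^2·P over the event = 1·(5/29) + 16·(4/29) + 64·(3/29) + 81·(2/29) + 100·(1/29) = 523/29.
E[X^2 | Y = 3] = (523/29) / (15/29) = 523/15.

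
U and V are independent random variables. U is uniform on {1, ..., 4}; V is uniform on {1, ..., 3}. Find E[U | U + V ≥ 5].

10/3

Outcomes with U + V ≥ 5: (2,3), (3,2), (3,3), (4,1), (4,2), (4,3), each with probability 1/12.
E[U | U + V ≥ 5] = (2 + 3 + 3 + 4 + 4 + 4) / 6 = 10/3.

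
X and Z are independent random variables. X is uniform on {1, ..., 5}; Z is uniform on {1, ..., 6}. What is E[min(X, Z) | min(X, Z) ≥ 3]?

11/3

P(min(X, Z) ≥ 3) = 2/5.
Summing min(X,Z)·P(x,y) over outcomes with min(X, Z) ≥ 3 gives 22/15.
E[min(X, Z) | min(X, Z) ≥ 3] = (22/15) / (2/5) = 11/3.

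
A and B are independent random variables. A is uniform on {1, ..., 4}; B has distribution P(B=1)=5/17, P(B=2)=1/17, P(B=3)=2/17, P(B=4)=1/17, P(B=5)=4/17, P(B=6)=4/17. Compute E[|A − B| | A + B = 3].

P(A + B = 3) = 3/34.
Summing |A−B|·P(x,y) over outcomes with A + B = 3 gives 3/34.
E[|A − B| | A + B = 3] = (3/34) / (3/34) = 1.

1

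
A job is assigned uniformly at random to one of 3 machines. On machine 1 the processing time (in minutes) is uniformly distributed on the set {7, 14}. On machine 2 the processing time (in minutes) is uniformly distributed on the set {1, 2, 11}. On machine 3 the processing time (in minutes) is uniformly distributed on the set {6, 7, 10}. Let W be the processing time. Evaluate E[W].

E[W | machine 1] = (7+14)/2 = 21/2.
E[W | machine 2] = (1+2+11)/3 = 14/3.
E[W | machine 3] = (6+7+10)/3 = 23/3.
By the law of total expectation,
E[W] = (1/3)·(21/2) + (1/3)·(14/3) + (1/3)·(23/3) = 137/18.

137/18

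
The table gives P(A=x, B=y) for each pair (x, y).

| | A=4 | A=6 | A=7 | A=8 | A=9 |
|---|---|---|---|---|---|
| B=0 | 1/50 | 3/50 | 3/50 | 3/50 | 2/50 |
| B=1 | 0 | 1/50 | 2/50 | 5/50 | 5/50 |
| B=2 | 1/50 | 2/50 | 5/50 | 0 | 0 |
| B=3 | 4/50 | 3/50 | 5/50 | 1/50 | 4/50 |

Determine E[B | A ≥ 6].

3/2

P(A ≥ 6) = 22/25.
Summing B·P(A=x,B=y) over the conditioning event gives 33/25.
E[B | A ≥ 6] = (33/25) / (22/25) = 3/2.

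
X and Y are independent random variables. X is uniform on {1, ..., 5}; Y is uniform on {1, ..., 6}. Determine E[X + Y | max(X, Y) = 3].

24/5

Outcomes with max(X, Y) = 3: (1,3), (2,3), (3,1), (3,2), (3,3), each with probability 1/30.
E[X + Y | max(X, Y) = 3] = (4 + 5 + 4 + 5 + 6) / 5 = 24/5.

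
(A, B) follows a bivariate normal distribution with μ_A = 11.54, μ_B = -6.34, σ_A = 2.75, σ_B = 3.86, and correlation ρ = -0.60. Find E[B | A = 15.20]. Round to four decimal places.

For a bivariate normal, E[B | A=x] = μ_B + ρ·(σ_B/σ_A)·(x − μ_A).
E[B | A=15.20] = -6.34 + (-0.60)·(3.86/2.75)·(15.20 − (11.54)) = -6.34 + (-0.84218)·(3.66) = -9.4224.

-9.4224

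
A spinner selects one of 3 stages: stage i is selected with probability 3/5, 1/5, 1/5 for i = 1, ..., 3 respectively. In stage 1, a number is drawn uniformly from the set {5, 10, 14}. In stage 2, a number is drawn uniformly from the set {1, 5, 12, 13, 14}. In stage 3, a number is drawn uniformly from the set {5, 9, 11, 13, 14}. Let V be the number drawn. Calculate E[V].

E[V | stage 1] = (5+10+14)/3 = 29/3.
E[V | stage 2] = (1+5+12+13+14)/5 = 9.
E[V | stage 3] = (5+9+11+13+14)/5 = 52/5.
By the law of total expectation,
E[V] = (3/5)·(29/3) + (1/5)·(9) + (1/5)·(52/5) = 242/25.

242/25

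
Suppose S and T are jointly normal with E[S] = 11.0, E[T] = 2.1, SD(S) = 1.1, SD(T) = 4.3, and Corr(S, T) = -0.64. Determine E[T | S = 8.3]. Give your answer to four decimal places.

8.8549

The regression of T on S has slope ρ·σ_T/σ_S and passes through (μ_S, μ_T).
E[T | S=8.3] = 2.1 + (-0.64)·(4.3/1.1)·(8.3 − (11.0)) = 2.1 + (-2.5018)·(-2.7) = 8.8549.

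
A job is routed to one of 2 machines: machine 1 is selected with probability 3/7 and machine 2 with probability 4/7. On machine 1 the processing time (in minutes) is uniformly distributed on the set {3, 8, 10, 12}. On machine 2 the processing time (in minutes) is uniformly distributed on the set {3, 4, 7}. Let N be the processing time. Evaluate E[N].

E[N | machine 1] = (3+8+10+12)/4 = 33/4.
E[N | machine 2] = (3+4+7)/3 = 14/3.
E[N] = (3/7)·(33/4) + (4/7)·(14/3) = 521/84.

521/84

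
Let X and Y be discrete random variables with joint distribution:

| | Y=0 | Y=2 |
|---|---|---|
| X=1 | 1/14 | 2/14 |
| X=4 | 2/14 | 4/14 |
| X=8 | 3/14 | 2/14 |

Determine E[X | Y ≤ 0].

11/2

P(Y ≤ 0) = 3/7.
Summing X·P(X=x,Y=y) over the conditioning event gives 33/14.
E[X | Y ≤ 0] = (33/14) / (3/7) = 11/2.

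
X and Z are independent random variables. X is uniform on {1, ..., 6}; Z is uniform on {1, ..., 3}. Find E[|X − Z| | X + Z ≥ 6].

8/3

Outcomes with X + Z ≥ 6: (3,3), (4,2), (4,3), (5,1), (5,2), (5,3), (6,1), (6,2), (6,3), each with probability 1/18.
E[|X − Z| | X + Z ≥ 6] = (0 + 2 + 1 + 4 + 3 + 2 + 5 + 4 + 3) / 9 = 8/3.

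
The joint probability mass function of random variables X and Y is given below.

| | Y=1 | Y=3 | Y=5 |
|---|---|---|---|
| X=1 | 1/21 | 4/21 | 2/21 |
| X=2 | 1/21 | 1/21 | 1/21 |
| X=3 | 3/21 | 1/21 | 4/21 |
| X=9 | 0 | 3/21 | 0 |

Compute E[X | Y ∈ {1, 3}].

24/7

P(Y ∈ {1, 3}) = 2/3.
Σ X·P over the event = 1·(1/21) + 1·(4/21) + 2·(1/21) + 2·(1/21) + 3·(3/21) + 3·(1/21) + 9·(3/21) = 16/7.
E[X | Y ∈ {1, 3}] = (16/7) / (2/3) = 24/7.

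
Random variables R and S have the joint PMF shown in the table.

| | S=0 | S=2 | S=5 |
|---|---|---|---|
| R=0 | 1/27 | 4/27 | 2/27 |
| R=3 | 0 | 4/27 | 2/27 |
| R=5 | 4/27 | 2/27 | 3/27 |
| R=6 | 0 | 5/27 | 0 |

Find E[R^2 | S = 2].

266/15

P(S = 2) = 5/9.
Σ R^2·P over the event = 0·(4/27) + 9·(4/27) + 25·(2/27) + 36·(5/27) = 266/27.
E[R^2 | S = 2] = (266/27) / (5/9) = 266/15.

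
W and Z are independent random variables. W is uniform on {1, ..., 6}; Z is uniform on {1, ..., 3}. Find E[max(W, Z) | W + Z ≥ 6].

44/9

P(W + Z ≥ 6) = 1/2.
Summing max(W,Z)·P(x,y) over outcomes with W + Z ≥ 6 gives 22/9.
E[max(W, Z) | W + Z ≥ 6] = (22/9) / (1/2) = 44/9.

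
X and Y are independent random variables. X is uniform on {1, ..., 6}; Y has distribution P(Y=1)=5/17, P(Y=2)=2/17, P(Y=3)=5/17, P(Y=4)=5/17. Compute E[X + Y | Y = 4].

P(Y = 4) = 5/17.
Summing (X+Y)·P(x,y) over outcomes with Y = 4 gives 75/34.
E[X + Y | Y = 4] = (75/34) / (5/17) = 15/2.

15/2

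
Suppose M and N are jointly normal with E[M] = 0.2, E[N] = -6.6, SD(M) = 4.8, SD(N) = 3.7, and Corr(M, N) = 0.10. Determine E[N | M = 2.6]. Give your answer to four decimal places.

-6.4150

E[N | M=x] = μ_N + ρ(σ_N/σ_M)(x − μ_M) for jointly normal variables.
E[N | M=2.6] = -6.6 + (0.10)·(3.7/4.8)·(2.6 − (0.2)) = -6.6 + (0.077083)·(2.4) = -6.4150.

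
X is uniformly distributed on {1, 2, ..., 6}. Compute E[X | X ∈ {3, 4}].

7/2

P(X ∈ {3, 4}) = 1/3.
Σ over the event: 3·1/6 + 4·1/6 = 7/6.
E[X | X ∈ {3, 4}] = (7/6) / (1/3) = 7/2.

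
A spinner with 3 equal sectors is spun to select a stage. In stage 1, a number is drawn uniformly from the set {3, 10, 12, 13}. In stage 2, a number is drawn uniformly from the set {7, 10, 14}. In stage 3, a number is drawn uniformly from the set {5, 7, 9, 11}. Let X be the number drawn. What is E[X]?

E[X | stage 1] = (3+10+12+13)/4 = 19/2.
E[X | stage 2] = (7+10+14)/3 = 31/3.
E[X | stage 3] = (5+7+9+11)/4 = 8.
E[X] = (1/3)·(19/2) + (1/3)·(31/3) + (1/3)·(8) = 167/18.

167/18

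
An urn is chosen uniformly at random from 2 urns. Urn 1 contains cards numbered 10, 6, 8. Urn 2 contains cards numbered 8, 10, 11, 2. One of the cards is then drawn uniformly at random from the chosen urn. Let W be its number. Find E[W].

E[W | urn 1] = (10+6+8)/3 = 8.
E[W | urn 2] = (8+10+11+2)/4 = 31/4.
E[W] = (1/2)·(8) + (1/2)·(31/4) = 63/8.

63/8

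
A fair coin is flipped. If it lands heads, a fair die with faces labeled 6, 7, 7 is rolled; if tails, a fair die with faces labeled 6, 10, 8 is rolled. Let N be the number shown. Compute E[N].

22/3

E[N | heads] = (6+7+7)/3 = 20/3.
E[N | tails] = (6+10+8)/3 = 8.
By the law of total expectation,
E[N] = (1/2)·(20/3) + (1/2)·(8) = 22/3.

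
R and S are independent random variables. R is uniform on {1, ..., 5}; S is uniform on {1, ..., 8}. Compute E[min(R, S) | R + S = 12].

P(R + S = 12) = 1/20.
Summing min(R,S)·P(x,y) over outcomes with R + S = 12 gives 9/40.
E[min(R, S) | R + S = 12] = (9/40) / (1/20) = 9/2.

9/2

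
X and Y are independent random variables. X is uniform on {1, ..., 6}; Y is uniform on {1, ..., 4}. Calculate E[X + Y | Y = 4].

P(Y = 4) = 1/4.
Summing (X+Y)·P(x,y) over outcomes with Y = 4 gives 15/8.
E[X + Y | Y = 4] = (15/8) / (1/4) = 15/2.

15/2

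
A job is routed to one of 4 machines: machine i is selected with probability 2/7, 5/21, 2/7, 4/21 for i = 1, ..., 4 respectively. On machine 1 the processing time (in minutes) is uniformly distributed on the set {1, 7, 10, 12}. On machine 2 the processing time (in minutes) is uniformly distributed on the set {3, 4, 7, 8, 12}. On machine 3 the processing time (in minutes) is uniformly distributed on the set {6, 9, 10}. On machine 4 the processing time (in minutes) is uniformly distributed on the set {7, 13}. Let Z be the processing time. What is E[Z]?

E[Z | machine 1] = (1+7+10+12)/4 = 15/2.
E[Z | machine 2] = (3+4+7+8+12)/5 = 34/5.
E[Z | machine 3] = (6+9+10)/3 = 25/3.
E[Z | machine 4] = (7+13)/2 = 10.
E[Z] = (2/7)·(15/2) + (5/21)·(34/5) + (2/7)·(25/3) + (4/21)·(10) = 169/21.

169/21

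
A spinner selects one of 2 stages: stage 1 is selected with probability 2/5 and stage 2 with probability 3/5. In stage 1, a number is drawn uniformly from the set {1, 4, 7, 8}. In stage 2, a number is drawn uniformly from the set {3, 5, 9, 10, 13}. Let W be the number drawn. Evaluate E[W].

34/5

E[W | stage 1] = (1+4+7+8)/4 = 5.
E[W | stage 2] = (3+5+9+10+13)/5 = 8.
E[W] = (2/5)·(5) + (3/5)·(8) = 34/5.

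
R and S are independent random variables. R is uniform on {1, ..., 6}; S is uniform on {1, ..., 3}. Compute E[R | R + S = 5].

3

Outcomes with R + S = 5: (2,3), (3,2), (4,1), each with probability 1/18.
E[R | R + S = 5] = (2 + 3 + 4) / 3 = 3.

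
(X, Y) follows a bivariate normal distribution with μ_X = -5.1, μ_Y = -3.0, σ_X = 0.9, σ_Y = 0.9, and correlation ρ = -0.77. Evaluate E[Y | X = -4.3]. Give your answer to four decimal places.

For a bivariate normal, E[Y | X=x] = μ_Y + ρ·(σ_Y/σ_X)·(x − μ_X).
E[Y | X=-4.3] = -3.0 + (-0.77)·(0.9/0.9)·(-4.3 − (-5.1)) = -3.0 + (-0.77)·(0.8) = -3.6160.

-3.6160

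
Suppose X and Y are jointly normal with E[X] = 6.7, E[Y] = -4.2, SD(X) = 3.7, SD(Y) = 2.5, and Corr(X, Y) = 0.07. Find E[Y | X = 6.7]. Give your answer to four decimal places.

E[Y | X=x] = μ_Y + ρ(σ_Y/σ_X)(x − μ_X) for jointly normal variables.
E[Y | X=6.7] = -4.2 + (0.07)·(2.5/3.7)·(6.7 − (6.7)) = -4.2 + (0.047297)·(0) = -4.2000.

-4.2000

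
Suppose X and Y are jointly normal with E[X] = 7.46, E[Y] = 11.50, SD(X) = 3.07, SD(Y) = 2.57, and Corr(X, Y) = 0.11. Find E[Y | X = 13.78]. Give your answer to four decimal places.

12.0820

E[Y | X=x] = μ_Y + ρ(σ_Y/σ_X)(x − μ_X) for jointly normal variables.
E[Y | X=13.78] = 11.50 + (0.11)·(2.57/3.07)·(13.78 − (7.46)) = 11.50 + (0.092085)·(6.32) = 12.0820.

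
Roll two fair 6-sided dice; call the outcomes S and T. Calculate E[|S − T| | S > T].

P(S > T) = 5/12.
Summing |S−T|·P(x,y) over outcomes with S > T gives 35/36.
E[|S − T| | S > T] = (35/36) / (5/12) = 7/3.

7/3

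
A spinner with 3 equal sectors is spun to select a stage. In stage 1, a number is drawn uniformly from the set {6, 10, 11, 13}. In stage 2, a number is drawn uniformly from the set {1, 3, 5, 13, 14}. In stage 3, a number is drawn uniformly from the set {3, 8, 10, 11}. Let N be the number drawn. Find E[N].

42/5

E[N | stage 1] = (6+10+11+13)/4 = 10.
E[N | stage 2] = (1+3+5+13+14)/5 = 36/5.
E[N | stage 3] = (3+8+10+11)/4 = 8.
By the law of total expectation,
E[N] = (1/3)·(10) + (1/3)·(36/5) + (1/3)·(8) = 42/5.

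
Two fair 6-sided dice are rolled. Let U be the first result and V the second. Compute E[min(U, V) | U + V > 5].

P(U + V > 5) = 13/18.
Summing min(U,V)·P(x,y) over outcomes with U + V > 5 gives 13/6.
E[min(U, V) | U + V > 5] = (13/6) / (13/18) = 3.

3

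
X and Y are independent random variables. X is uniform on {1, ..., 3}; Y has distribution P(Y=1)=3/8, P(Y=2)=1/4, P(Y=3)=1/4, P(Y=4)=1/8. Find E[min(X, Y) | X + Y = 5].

P(X + Y = 5) = 5/24.
Summing min(X,Y)·P(x,y) over outcomes with X + Y = 5 gives 3/8.
E[min(X, Y) | X + Y = 5] = (3/8) / (5/24) = 9/5.

9/5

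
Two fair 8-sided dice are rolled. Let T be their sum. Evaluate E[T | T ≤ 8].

P(T ≤ 8) = 7/16.
Σ over the event: 2·1/64 + 3·1/32 + 4·3/64 + 5·1/16 + 6·5/64 + 7·3/32 + 8·7/64 = 21/8.
E[T | T ≤ 8] = (21/8) / (7/16) = 6.

6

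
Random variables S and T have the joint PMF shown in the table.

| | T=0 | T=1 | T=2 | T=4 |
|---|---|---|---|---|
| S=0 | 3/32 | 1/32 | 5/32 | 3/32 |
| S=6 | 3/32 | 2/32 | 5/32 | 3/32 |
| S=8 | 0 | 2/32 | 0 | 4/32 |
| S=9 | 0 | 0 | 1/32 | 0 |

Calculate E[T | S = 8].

3

P(S = 8) = 3/16.
Σ T·P over the event = 1·(2/32) + 4·(4/32) = 9/16.
E[T | S = 8] = (9/16) / (3/16) = 3.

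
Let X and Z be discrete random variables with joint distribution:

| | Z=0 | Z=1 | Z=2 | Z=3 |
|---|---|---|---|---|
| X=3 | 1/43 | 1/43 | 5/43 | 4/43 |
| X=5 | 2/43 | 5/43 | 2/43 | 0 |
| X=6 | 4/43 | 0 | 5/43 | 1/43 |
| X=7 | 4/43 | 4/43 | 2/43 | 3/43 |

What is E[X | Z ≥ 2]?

P(Z ≥ 2) = 22/43.
Σ X·P over the event = 3·(5/43) + 3·(4/43) + 5·(2/43) + 6·(5/43) + 6·(1/43) + 7·(2/43) + 7·(3/43) = 108/43.
E[X | Z ≥ 2] = (108/43) / (22/43) = 54/11.

54/11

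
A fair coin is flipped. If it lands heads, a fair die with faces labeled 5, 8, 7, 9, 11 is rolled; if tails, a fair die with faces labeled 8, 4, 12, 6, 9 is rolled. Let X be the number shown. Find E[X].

E[X | heads] = (5+8+7+9+11)/5 = 8.
E[X | tails] = (8+4+12+6+9)/5 = 39/5.
E[X] = (1/2)·(8) + (1/2)·(39/5) = 79/10.

79/10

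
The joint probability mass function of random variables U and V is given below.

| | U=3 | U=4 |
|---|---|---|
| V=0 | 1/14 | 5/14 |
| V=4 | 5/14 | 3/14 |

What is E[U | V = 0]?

23/6

P(V = 0) = 3/7.
Σ U·P over the event = 3·(1/14) + 4·(5/14) = 23/14.
E[U | V = 0] = (23/14) / (3/7) = 23/6.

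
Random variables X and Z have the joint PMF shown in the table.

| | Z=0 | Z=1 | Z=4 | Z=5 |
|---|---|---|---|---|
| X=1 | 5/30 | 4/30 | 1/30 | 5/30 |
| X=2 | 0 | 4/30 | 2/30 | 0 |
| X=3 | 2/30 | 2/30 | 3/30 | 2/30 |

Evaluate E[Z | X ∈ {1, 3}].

P(X ∈ {1, 3}) = 4/5.
Σ Z·P over the event = 0·(5/30) + 1·(4/30) + 4·(1/30) + 5·(5/30) + 0·(2/30) + 1·(2/30) + 4·(3/30) + 5·(2/30) = 19/10.
E[Z | X ∈ {1, 3}] = (19/10) / (4/5) = 19/8.

19/8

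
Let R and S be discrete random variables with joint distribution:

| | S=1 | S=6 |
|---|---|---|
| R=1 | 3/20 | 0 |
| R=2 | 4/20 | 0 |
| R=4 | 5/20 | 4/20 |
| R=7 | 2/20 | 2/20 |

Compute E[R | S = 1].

P(S = 1) = 7/10.
Σ R·P over the event = 1·(3/20) + 2·(4/20) + 4·(5/20) + 7·(2/20) = 9/4.
E[R | S = 1] = (9/4) / (7/10) = 45/14.

45/14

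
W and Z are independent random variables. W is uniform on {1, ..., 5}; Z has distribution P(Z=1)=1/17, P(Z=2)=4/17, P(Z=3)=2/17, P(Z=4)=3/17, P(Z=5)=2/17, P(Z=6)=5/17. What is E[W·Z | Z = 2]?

P(Z = 2) = 4/17.
Summing WZ·P(x,y) over outcomes with Z = 2 gives 24/17.
E[W·Z | Z = 2] = (24/17) / (4/17) = 6.

6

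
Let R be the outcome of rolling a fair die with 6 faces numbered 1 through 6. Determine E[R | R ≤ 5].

Given R ≤ 5, R is equally likely to be any of {1, 2, 3, 4, 5}.
E[R | R ≤ 5] = (1 + 2 + 3 + 4 + 5) / 5 = 3.

3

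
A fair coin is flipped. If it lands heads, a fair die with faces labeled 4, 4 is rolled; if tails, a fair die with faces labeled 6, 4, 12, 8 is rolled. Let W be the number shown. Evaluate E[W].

E[W | heads] = (4+4)/2 = 4.
E[W | tails] = (6+4+12+8)/4 = 15/2.
By the law of total expectation,
E[W] = (1/2)·(4) + (1/2)·(15/2) = 23/4.

23/4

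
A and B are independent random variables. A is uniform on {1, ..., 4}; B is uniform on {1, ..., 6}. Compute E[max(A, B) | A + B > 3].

P(A + B > 3) = 7/8.
Summing max(A,B)·P(x,y) over outcomes with A + B > 3 gives 89/24.
E[max(A, B) | A + B > 3] = (89/24) / (7/8) = 89/21.

89/21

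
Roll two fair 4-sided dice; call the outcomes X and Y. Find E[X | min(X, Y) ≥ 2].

3

P(min(X, Y) ≥ 2) = 9/16.
Summing X·P(x,y) over outcomes with min(X, Y) ≥ 2 gives 27/16.
E[X | min(X, Y) ≥ 2] = (27/16) / (9/16) = 3.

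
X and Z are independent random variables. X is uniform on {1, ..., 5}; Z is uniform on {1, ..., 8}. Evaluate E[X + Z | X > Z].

Outcomes with X > Z: (2,1), (3,1), (3,2), (4,1), (4,2), (4,3), (5,1), (5,2), (5,3), (5,4), each with probability 1/40.
E[X + Z | X > Z] = (3 + 4 + 5 + 5 + 6 + 7 + 6 + 7 + 8 + 9) / 10 = 6.

6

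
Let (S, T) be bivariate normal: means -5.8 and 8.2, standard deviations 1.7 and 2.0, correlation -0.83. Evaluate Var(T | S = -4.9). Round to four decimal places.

The conditional variance in a bivariate normal is σ_T²(1 − ρ²), independent of x.
Var(T | S=-4.9) = (2.0)²·(1 − (-0.83)²) = 4·0.3111 = 1.2444.

1.2444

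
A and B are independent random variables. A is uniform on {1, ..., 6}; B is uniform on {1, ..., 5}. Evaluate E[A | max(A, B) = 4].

22/7

Outcomes with max(A, B) = 4: (1,4), (2,4), (3,4), (4,1), (4,2), (4,3), (4,4), each with probability 1/30.
E[A | max(A, B) = 4] = (1 + 2 + 3 + 4 + 4 + 4 + 4) / 7 = 22/7.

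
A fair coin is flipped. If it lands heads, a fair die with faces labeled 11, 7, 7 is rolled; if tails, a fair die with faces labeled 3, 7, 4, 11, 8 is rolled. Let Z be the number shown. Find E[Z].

E[Z | heads] = (11+7+7)/3 = 25/3.
E[Z | tails] = (3+7+4+11+8)/5 = 33/5.
By the law of total expectation,
E[Z] = (1/2)·(25/3) + (1/2)·(33/5) = 112/15.

112/15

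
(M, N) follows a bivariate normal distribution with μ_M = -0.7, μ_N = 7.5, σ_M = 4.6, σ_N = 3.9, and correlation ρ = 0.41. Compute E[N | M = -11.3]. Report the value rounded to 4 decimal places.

For a bivariate normal, E[N | M=x] = μ_N + ρ·(σ_N/σ_M)·(x − μ_M).
E[N | M=-11.3] = 7.5 + (0.41)·(3.9/4.6)·(-11.3 − (-0.7)) = 7.5 + (0.34761)·(-10.6) = 3.8153.

3.8153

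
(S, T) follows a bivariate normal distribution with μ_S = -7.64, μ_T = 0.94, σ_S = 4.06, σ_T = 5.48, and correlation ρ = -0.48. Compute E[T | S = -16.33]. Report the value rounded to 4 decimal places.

6.5701

The regression of T on S has slope ρ·σ_T/σ_S and passes through (μ_S, μ_T).
E[T | S=-16.33] = 0.94 + (-0.48)·(5.48/4.06)·(-16.33 − (-7.64)) = 0.94 + (-0.64788)·(-8.69) = 6.5701.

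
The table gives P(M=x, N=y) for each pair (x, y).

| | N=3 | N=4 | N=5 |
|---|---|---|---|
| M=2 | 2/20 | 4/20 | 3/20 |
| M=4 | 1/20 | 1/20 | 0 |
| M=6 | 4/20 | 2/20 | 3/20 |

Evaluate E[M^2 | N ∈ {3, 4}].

P(N ∈ {3, 4}) = 7/10.
Σ M^2·P over the event = 4·(2/20) + 4·(4/20) + 16·(1/20) + 16·(1/20) + 36·(4/20) + 36·(2/20) = 68/5.
E[M^2 | N ∈ {3, 4}] = (68/5) / (7/10) = 136/7.

136/7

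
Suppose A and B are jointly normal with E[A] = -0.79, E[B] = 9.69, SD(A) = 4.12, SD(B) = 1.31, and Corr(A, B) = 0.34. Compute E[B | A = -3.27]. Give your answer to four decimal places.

For a bivariate normal, E[B | A=x] = μ_B + ρ·(σ_B/σ_A)·(x − μ_A).
E[B | A=-3.27] = 9.69 + (0.34)·(1.31/4.12)·(-3.27 − (-0.79)) = 9.69 + (0.10811)·(-2.48) = 9.4219.

9.4219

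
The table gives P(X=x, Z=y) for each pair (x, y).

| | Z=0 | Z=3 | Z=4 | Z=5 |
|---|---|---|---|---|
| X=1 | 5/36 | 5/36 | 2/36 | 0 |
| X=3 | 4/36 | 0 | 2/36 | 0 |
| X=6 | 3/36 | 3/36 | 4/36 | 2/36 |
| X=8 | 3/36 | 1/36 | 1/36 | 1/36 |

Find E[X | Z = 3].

31/9

P(Z = 3) = 1/4.
Σ X·P over the event = 1·(5/36) + 6·(3/36) + 8·(1/36) = 31/36.
E[X | Z = 3] = (31/36) / (1/4) = 31/9.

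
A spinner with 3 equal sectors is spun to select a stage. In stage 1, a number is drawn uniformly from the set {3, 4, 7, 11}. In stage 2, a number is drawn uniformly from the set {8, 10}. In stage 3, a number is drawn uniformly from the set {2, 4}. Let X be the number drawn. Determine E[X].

E[X | stage 1] = (3+4+7+11)/4 = 25/4.
E[X | stage 2] = (8+10)/2 = 9.
E[X | stage 3] = (2+4)/2 = 3.
E[X] = (1/3)·(25/4) + (1/3)·(9) + (1/3)·(3) = 73/12.

73/12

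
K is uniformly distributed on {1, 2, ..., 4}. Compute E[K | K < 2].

1

Given K < 2, K is equally likely to be any of {1}.
E[K | K < 2] = (1) / 1 = 1.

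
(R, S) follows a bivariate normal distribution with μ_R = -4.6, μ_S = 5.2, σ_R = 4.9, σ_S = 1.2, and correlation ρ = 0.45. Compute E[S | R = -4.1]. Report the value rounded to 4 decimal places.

5.2551

E[S | R=x] = μ_S + ρ(σ_S/σ_R)(x − μ_R) for jointly normal variables.
E[S | R=-4.1] = 5.2 + (0.45)·(1.2/4.9)·(-4.1 − (-4.6)) = 5.2 + (0.1102)·(0.5) = 5.2551.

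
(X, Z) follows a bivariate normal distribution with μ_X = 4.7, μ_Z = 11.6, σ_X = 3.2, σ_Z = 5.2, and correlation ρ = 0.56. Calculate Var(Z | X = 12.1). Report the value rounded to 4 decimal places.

18.5603

For a bivariate normal, Var(Z | X=x) = σ_Z²(1 − ρ²).
Var(Z | X=12.1) = (5.2)²·(1 − (0.56)²) = 27.04·0.6864 = 18.5603.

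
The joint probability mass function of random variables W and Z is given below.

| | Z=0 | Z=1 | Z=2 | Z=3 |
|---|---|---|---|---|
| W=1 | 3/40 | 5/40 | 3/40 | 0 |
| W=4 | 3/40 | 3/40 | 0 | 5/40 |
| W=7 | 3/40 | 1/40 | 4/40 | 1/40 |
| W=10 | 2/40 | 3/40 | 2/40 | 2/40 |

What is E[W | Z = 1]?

9/2

P(Z = 1) = 3/10.
Σ W·P over the event = 1·(5/40) + 4·(3/40) + 7·(1/40) + 10·(3/40) = 27/20.
E[W | Z = 1] = (27/20) / (3/10) = 9/2.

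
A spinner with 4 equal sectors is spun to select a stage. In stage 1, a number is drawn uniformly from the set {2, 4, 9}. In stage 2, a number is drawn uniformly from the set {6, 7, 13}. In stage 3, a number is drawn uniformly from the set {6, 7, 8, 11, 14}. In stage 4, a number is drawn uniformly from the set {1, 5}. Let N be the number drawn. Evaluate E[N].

E[N | stage 1] = (2+4+9)/3 = 5.
E[N | stage 2] = (6+7+13)/3 = 26/3.
E[N | stage 3] = (6+7+8+11+14)/5 = 46/5.
E[N | stage 4] = (1+5)/2 = 3.
By the law of total expectation,
E[N] = (1/4)·(5) + (1/4)·(26/3) + (1/4)·(46/5) + (1/4)·(3) = 97/15.

97/15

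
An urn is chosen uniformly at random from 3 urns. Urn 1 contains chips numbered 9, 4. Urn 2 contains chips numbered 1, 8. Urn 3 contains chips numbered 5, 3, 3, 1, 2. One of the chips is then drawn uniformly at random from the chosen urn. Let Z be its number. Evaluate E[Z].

E[Z | urn 1] = (9+4)/2 = 13/2.
E[Z | urn 2] = (1+8)/2 = 9/2.
E[Z | urn 3] = (5+3+3+1+2)/5 = 14/5.
By the law of total expectation,
E[Z] = (1/3)·(13/2) + (1/3)·(9/2) + (1/3)·(14/5) = 23/5.

23/5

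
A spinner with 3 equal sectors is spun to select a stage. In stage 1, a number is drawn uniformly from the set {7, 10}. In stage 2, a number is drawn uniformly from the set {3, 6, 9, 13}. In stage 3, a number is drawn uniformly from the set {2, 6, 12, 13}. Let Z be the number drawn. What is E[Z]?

E[Z | stage 1] = (7+10)/2 = 17/2.
E[Z | stage 2] = (3+6+9+13)/4 = 31/4.
E[Z | stage 3] = (2+6+12+13)/4 = 33/4.
E[Z] = (1/3)·(17/2) + (1/3)·(31/4) + (1/3)·(33/4) = 49/6.

49/6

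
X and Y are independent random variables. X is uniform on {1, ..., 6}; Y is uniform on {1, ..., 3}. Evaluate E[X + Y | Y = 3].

13/2

Outcomes with Y = 3: (1,3), (2,3), (3,3), (4,3), (5,3), (6,3), each with probability 1/18.
E[X + Y | Y = 3] = (4 + 5 + 6 + 7 + 8 + 9) / 6 = 13/2.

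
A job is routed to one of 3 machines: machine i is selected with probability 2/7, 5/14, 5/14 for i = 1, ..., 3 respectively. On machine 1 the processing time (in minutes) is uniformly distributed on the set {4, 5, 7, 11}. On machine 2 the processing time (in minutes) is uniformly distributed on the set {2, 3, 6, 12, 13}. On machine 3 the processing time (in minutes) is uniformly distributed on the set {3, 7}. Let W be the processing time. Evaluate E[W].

E[W | machine 1] = (4+5+7+11)/4 = 27/4.
E[W | machine 2] = (2+3+6+12+13)/5 = 36/5.
E[W | machine 3] = (3+7)/2 = 5.
E[W] = (2/7)·(27/4) + (5/14)·(36/5) + (5/14)·(5) = 44/7.

44/7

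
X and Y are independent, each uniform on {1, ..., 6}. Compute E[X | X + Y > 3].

122/33

P(X + Y > 3) = 11/12.
Summing X·P(x,y) over outcomes with X + Y > 3 gives 61/18.
E[X | X + Y > 3] = (61/18) / (11/12) = 122/33.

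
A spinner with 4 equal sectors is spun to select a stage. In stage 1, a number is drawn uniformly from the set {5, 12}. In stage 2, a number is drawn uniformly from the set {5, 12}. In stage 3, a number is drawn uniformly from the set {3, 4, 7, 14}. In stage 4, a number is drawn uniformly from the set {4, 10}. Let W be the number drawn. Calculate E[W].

31/4

E[W | stage 1] = (5+12)/2 = 17/2.
E[W | stage 2] = (5+12)/2 = 17/2.
E[W | stage 3] = (3+4+7+14)/4 = 7.
E[W | stage 4] = (4+10)/2 = 7.
By the law of total expectation,
E[W] = (1/4)·(17/2) + (1/4)·(17/2) + (1/4)·(7) + (1/4)·(7) = 31/4.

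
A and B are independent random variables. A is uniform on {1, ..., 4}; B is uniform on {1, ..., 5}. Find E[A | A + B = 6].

5/2

Outcomes with A + B = 6: (1,5), (2,4), (3,3), (4,2), each with probability 1/20.
E[A | A + B = 6] = (1 + 2 + 3 + 4) / 4 = 5/2.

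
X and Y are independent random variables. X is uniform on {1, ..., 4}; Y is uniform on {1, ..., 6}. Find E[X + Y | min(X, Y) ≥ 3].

8

P(min(X, Y) ≥ 3) = 1/3.
Summing (X+Y)·P(x,y) over outcomes with min(X, Y) ≥ 3 gives 8/3.
E[X + Y | min(X, Y) ≥ 3] = (8/3) / (1/3) = 8.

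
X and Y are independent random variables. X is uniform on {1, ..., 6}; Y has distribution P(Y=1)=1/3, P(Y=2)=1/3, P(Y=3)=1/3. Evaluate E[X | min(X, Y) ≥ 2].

P(min(X, Y) ≥ 2) = 5/9.
Summing X·P(x,y) over outcomes with min(X, Y) ≥ 2 gives 20/9.
E[X | min(X, Y) ≥ 2] = (20/9) / (5/9) = 4.

4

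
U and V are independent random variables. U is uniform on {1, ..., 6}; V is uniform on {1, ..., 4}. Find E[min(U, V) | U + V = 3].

Outcomes with U + V = 3: (1,2), (2,1), each with probability 1/24.
E[min(U, V) | U + V = 3] = (1 + 1) / 2 = 1.

1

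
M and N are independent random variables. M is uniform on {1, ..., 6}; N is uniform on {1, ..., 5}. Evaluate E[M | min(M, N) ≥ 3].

P(min(M, N) ≥ 3) = 2/5.
Summing M·P(x,y) over outcomes with min(M, N) ≥ 3 gives 9/5.
E[M | min(M, N) ≥ 3] = (9/5) / (2/5) = 9/2.

9/2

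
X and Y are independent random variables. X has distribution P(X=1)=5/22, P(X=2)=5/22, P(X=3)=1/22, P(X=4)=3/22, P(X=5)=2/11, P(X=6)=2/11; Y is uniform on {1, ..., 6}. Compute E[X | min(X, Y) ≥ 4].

56/11

P(min(X, Y) ≥ 4) = 1/4.
Summing X·P(x,y) over outcomes with min(X, Y) ≥ 4 gives 14/11.
E[X | min(X, Y) ≥ 4] = (14/11) / (1/4) = 56/11.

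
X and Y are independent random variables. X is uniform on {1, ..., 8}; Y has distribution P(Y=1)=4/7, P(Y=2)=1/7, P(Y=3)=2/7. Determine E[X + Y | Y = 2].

P(Y = 2) = 1/7.
Summing (X+Y)·P(x,y) over outcomes with Y = 2 gives 13/14.
E[X + Y | Y = 2] = (13/14) / (1/7) = 13/2.

13/2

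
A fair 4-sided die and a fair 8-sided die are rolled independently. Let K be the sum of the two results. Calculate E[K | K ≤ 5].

4

P(K ≤ 5) = 5/16.
Σ over the event: 2·1/32 + 3·1/16 + 4·3/32 + 5·1/8 = 5/4.
E[K | K ≤ 5] = (5/4) / (5/16) = 4.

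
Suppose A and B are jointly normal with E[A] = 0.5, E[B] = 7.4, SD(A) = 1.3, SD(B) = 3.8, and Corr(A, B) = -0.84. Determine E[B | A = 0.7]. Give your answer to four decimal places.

6.9089

For a bivariate normal, E[B | A=x] = μ_B + ρ·(σ_B/σ_A)·(x − μ_A).
E[B | A=0.7] = 7.4 + (-0.84)·(3.8/1.3)·(0.7 − (0.5)) = 7.4 + (-2.4554)·(0.2) = 6.9089.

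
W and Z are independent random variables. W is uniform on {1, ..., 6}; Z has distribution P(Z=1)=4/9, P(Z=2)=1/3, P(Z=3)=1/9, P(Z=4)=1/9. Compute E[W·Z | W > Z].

277/37

P(W > Z) = 37/54.
Summing WZ·P(x,y) over outcomes with W > Z gives 277/54.
E[W·Z | W > Z] = (277/54) / (37/54) = 277/37.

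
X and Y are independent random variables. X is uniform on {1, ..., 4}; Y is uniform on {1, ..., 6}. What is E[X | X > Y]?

Outcomes with X > Y: (2,1), (3,1), (3,2), (4,1), (4,2), (4,3), each with probability 1/24.
E[X | X > Y] = (2 + 3 + 3 + 4 + 4 + 4) / 6 = 10/3.

10/3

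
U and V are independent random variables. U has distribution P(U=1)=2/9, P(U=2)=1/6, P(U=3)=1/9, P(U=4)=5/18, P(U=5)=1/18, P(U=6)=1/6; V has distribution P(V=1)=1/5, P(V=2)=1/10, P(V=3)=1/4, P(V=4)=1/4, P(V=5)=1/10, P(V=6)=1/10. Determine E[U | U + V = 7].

P(U + V = 7) = 7/40.
Summing U·P(x,y) over outcomes with U + V = 7 gives 29/45.
E[U | U + V = 7] = (29/45) / (7/40) = 232/63.

232/63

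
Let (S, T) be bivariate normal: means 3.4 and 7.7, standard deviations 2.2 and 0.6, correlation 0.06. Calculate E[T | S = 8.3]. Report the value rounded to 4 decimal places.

7.7802

The regression of T on S has slope ρ·σ_T/σ_S and passes through (μ_S, μ_T).
E[T | S=8.3] = 7.7 + (0.06)·(0.6/2.2)·(8.3 − (3.4)) = 7.7 + (0.016364)·(4.9) = 7.7802.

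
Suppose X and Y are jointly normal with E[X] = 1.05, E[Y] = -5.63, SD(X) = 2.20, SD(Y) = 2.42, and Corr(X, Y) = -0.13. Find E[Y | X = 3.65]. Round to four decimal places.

The regression of Y on X has slope ρ·σ_Y/σ_X and passes through (μ_X, μ_Y).
E[Y | X=3.65] = -5.63 + (-0.13)·(2.42/2.20)·(3.65 − (1.05)) = -5.63 + (-0.143)·(2.6) = -6.0018.

-6.0018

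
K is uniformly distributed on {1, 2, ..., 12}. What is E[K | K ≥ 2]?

Given K ≥ 2, K is equally likely to be any of {2, 3, 4, 5, 6, 7, 8, 9, 10, 11, 12}.
E[K | K ≥ 2] = (2 + 3 + 4 + 5 + 6 + 7 + 8 + 9 + 10 + 11 + 12) / 11 = 7.

7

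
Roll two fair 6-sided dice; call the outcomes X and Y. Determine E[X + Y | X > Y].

7

P(X > Y) = 5/12.
Summing (X+Y)·P(x,y) over outcomes with X > Y gives 35/12.
E[X + Y | X > Y] = (35/12) / (5/12) = 7.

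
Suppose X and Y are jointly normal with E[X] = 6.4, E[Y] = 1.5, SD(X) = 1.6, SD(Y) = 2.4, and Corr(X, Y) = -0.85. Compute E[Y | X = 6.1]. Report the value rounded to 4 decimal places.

1.8825

For a bivariate normal, E[Y | X=x] = μ_Y + ρ·(σ_Y/σ_X)·(x − μ_X).
E[Y | X=6.1] = 1.5 + (-0.85)·(2.4/1.6)·(6.1 − (6.4)) = 1.5 + (-1.275)·(-0.3) = 1.8825.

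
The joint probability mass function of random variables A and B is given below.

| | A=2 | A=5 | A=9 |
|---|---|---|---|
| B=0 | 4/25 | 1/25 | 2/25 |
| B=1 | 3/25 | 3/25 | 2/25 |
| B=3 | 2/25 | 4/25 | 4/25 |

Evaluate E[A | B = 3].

P(B = 3) = 2/5.
Σ A·P over the event = 2·(2/25) + 5·(4/25) + 9·(4/25) = 12/5.
E[A | B = 3] = (12/5) / (2/5) = 6.

6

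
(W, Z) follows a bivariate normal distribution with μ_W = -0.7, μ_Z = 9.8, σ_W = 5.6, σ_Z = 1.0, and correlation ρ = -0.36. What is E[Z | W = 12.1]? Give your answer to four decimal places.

The regression of Z on W has slope ρ·σ_Z/σ_W and passes through (μ_W, μ_Z).
E[Z | W=12.1] = 9.8 + (-0.36)·(1.0/5.6)·(12.1 − (-0.7)) = 9.8 + (-0.064286)·(12.8) = 8.9771.

8.9771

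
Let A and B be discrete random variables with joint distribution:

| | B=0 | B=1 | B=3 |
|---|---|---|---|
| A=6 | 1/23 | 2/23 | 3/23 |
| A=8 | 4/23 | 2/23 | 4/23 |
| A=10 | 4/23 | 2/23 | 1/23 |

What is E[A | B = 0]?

26/3

P(B = 0) = 9/23.
Σ A·P over the event = 6·(1/23) + 8·(4/23) + 10·(4/23) = 78/23.
E[A | B = 0] = (78/23) / (9/23) = 26/3.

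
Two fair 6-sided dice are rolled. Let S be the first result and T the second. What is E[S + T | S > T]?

7

P(S > T) = 5/12.
Summing (S+T)·P(x,y) over outcomes with S > T gives 35/12.
E[S + T | S > T] = (35/12) / (5/12) = 7.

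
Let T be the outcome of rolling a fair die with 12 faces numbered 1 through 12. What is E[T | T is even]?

7

Given T is even, T is equally likely to be any of {2, 4, 6, 8, 10, 12}.
E[T | T is even] = (2 + 4 + 6 + 8 + 10 + 12) / 6 = 7.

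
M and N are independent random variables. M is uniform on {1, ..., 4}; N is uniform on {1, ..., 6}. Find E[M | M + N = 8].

P(M + N = 8) = 1/8.
Summing M·P(x,y) over outcomes with M + N = 8 gives 3/8.
E[M | M + N = 8] = (3/8) / (1/8) = 3.

3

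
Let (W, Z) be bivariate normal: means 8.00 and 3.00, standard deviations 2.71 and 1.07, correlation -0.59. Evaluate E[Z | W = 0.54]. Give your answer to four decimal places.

4.7378

E[Z | W=x] = μ_Z + ρ(σ_Z/σ_W)(x − μ_W) for jointly normal variables.
E[Z | W=0.54] = 3.00 + (-0.59)·(1.07/2.71)·(0.54 − (8.00)) = 3.00 + (-0.23295)·(-7.46) = 4.7378.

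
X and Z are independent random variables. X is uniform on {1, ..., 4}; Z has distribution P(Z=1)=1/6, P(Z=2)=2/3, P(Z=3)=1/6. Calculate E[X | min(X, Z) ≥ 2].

P(min(X, Z) ≥ 2) = 5/8.
Summing X·P(x,y) over outcomes with min(X, Z) ≥ 2 gives 15/8.
E[X | min(X, Z) ≥ 2] = (15/8) / (5/8) = 3.

3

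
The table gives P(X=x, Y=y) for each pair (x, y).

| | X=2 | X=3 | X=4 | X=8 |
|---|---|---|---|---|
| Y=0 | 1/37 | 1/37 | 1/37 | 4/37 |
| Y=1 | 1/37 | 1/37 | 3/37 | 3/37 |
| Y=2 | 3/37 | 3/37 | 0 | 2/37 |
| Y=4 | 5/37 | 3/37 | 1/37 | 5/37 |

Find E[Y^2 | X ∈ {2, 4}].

112/15

P(X ∈ {2, 4}) = 15/37.
Σ Y^2·P over the event = 0·(1/37) + 1·(1/37) + 4·(3/37) + 16·(5/37) + 0·(1/37) + 1·(3/37) + 16·(1/37) = 112/37.
E[Y^2 | X ∈ {2, 4}] = (112/37) / (15/37) = 112/15.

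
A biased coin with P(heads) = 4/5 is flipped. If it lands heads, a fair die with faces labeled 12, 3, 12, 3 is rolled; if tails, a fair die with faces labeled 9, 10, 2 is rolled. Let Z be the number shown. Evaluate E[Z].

E[Z | heads] = (12+3+12+3)/4 = 15/2.
E[Z | tails] = (9+10+2)/3 = 7.
By the law of total expectation,
E[Z] = (4/5)·(15/2) + (1/5)·(7) = 37/5.

37/5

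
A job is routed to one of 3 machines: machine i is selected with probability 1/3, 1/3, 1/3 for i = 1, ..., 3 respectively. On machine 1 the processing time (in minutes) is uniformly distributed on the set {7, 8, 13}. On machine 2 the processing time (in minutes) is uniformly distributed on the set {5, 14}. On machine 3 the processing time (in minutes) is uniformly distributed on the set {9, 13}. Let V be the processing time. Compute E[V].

E[V | machine 1] = (7+8+13)/3 = 28/3.
E[V | machine 2] = (5+14)/2 = 19/2.
E[V | machine 3] = (9+13)/2 = 11.
By the law of total expectation,
E[V] = (1/3)·(28/3) + (1/3)·(19/2) + (1/3)·(11) = 179/18.

179/18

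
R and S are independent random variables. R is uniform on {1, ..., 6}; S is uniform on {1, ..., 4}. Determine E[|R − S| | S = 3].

P(S = 3) = 1/4.
Summing |R−S|·P(x,y) over outcomes with S = 3 gives 3/8.
E[|R − S| | S = 3] = (3/8) / (1/4) = 3/2.

3/2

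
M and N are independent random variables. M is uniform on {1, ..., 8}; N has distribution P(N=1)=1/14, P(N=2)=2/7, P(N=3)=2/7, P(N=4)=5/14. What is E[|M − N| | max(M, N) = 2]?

P(max(M, N) = 2) = 9/112.
Summing |M−N|·P(x,y) over outcomes with max(M, N) = 2 gives 5/112.
E[|M − N| | max(M, N) = 2] = (5/112) / (9/112) = 5/9.

5/9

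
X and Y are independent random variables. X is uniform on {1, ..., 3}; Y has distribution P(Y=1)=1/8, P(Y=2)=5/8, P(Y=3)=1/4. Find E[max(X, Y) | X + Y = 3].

P(X + Y = 3) = 1/4.
Summing max(X,Y)·P(x,y) over outcomes with X + Y = 3 gives 1/2.
E[max(X, Y) | X + Y = 3] = (1/2) / (1/4) = 2.

2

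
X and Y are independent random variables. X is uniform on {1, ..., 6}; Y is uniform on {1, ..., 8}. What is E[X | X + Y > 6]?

P(X + Y > 6) = 11/16.
Summing X·P(x,y) over outcomes with X + Y > 6 gives 133/48.
E[X | X + Y > 6] = (133/48) / (11/16) = 133/33.

133/33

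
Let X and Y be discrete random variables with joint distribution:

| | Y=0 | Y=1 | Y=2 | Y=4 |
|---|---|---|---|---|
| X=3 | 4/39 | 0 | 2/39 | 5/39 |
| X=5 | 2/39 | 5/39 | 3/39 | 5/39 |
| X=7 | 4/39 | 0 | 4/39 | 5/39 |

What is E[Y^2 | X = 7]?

P(X = 7) = 1/3.
Σ Y^2·P over the event = 0·(4/39) + 4·(4/39) + 16·(5/39) = 32/13.
E[Y^2 | X = 7] = (32/13) / (1/3) = 96/13.

96/13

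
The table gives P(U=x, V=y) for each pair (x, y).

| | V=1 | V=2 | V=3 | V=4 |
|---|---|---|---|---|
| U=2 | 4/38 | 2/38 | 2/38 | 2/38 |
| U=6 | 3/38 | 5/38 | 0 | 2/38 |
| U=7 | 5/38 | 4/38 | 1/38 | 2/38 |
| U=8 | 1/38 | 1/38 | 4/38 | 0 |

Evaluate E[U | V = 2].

35/6

P(V = 2) = 6/19.
Σ U·P over the event = 2·(2/38) + 6·(5/38) + 7·(4/38) + 8·(1/38) = 35/19.
E[U | V = 2] = (35/19) / (6/19) = 35/6.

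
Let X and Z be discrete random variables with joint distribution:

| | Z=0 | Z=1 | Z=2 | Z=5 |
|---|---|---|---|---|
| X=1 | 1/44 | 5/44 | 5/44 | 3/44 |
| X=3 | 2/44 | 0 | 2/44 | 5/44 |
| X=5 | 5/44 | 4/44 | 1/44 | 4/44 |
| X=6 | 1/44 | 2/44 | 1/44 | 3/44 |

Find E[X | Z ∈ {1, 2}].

59/20

P(Z ∈ {1, 2}) = 5/11.
Σ X·P over the event = 1·(5/44) + 1·(5/44) + 3·(2/44) + 5·(4/44) + 5·(1/44) + 6·(2/44) + 6·(1/44) = 59/44.
E[X | Z ∈ {1, 2}] = (59/44) / (5/11) = 59/20.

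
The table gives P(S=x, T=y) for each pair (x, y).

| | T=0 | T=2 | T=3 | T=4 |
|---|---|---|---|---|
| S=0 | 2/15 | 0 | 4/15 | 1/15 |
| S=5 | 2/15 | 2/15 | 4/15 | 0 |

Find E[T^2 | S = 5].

P(S = 5) = 8/15.
Σ T^2·P over the event = 0·(2/15) + 4·(2/15) + 9·(4/15) = 44/15.
E[T^2 | S = 5] = (44/15) / (8/15) = 11/2.

11/2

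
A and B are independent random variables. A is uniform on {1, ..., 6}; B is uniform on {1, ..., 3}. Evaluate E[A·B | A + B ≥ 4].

121/15

P(A + B ≥ 4) = 5/6.
Summing AB·P(x,y) over outcomes with A + B ≥ 4 gives 121/18.
E[A·B | A + B ≥ 4] = (121/18) / (5/6) = 121/15.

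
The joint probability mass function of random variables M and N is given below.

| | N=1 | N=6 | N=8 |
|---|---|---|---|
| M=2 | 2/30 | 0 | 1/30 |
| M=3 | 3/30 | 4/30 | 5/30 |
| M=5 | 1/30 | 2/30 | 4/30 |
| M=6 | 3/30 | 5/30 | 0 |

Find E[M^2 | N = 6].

P(N = 6) = 11/30.
Summing M^2·P(M=x,N=y) over the conditioning event gives 133/15.
E[M^2 | N = 6] = (133/15) / (11/30) = 266/11.

266/11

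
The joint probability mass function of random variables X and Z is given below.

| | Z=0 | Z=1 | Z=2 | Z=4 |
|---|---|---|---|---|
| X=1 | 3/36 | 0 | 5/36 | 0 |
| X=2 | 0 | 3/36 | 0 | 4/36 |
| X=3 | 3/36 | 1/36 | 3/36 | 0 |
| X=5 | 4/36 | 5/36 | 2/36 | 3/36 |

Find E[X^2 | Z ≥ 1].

319/26

P(Z ≥ 1) = 13/18.
Summing X^2·P(X=x,Z=y) over the conditioning event gives 319/36.
E[X^2 | Z ≥ 1] = (319/36) / (13/18) = 319/26.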